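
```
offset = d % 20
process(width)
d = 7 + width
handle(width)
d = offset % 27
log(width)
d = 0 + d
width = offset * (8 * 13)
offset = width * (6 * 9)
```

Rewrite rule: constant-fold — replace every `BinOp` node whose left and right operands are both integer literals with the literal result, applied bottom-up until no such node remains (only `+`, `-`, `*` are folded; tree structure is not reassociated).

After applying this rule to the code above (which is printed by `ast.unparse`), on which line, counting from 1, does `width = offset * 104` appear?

Transformed code:
offset = d % 20
process(width)
d = 7 + width
handle(width)
d = offset % 27
log(width)
d = 0 + d
width = offset * 104
offset = width * 54

8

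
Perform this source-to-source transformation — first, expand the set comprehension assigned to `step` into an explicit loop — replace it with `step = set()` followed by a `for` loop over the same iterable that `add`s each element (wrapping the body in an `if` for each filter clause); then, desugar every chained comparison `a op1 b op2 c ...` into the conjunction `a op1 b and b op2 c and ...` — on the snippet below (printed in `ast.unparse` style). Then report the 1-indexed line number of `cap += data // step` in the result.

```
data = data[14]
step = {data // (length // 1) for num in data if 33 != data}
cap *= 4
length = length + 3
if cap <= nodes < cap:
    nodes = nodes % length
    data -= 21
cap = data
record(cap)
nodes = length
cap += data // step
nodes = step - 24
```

Transformed code:
data = data[14]
step = set()
for num in data:
    if 33 != data:
        step.add(data // (length // 1))
cap *= 4
length = length + 3
if cap <= nodes and nodes < cap:
    nodes = nodes % length
    data -= 21
cap = data
record(cap)
nodes = length
cap += data // step
nodes = step - 24

14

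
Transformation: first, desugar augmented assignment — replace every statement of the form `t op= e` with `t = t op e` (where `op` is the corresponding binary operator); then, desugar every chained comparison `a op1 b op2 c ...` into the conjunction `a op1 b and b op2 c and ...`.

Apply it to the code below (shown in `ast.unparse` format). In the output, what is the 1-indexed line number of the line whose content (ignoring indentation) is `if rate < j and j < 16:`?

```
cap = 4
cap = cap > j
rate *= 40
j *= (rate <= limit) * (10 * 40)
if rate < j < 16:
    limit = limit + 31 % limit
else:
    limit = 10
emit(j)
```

Transformed code:
cap = 4
cap = cap > j
rate = rate * 40
j = j * ((rate <= limit) * (10 * 40))
if rate < j and j < 16:
    limit = limit + 31 % limit
else:
    limit = 10
emit(j)

5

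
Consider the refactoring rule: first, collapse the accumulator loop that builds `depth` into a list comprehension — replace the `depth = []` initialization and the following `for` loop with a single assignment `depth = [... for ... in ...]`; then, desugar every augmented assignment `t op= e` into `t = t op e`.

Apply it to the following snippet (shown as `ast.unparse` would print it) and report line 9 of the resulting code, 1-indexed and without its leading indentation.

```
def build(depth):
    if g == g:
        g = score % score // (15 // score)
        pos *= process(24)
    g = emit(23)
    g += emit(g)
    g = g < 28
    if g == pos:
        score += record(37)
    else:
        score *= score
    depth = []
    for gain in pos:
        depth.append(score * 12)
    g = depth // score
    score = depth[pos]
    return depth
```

Transformed code:
def build(depth):
    if g == g:
        g = score % score // (15 // score)
        pos = pos * process(24)
    g = emit(23)
    g = g + emit(g)
    g = g < 28
    if g == pos:
        score = score + record(37)
    else:
        score = score * score
    depth = [score * 12 for gain in pos]
    g = depth // score
    score = depth[pos]
    return depth

score = score + record(37)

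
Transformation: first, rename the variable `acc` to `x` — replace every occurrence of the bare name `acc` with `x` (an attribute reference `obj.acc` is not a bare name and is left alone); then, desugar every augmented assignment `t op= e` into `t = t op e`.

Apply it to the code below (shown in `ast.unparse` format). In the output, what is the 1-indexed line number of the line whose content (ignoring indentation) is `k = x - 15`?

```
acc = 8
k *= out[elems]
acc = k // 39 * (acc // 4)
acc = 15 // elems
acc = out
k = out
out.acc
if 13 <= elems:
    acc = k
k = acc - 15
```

10

Transformed code:
x = 8
k = k * out[elems]
x = k // 39 * (x // 4)
x = 15 // elems
x = out
k = out
out.acc
if 13 <= elems:
    x = k
k = x - 15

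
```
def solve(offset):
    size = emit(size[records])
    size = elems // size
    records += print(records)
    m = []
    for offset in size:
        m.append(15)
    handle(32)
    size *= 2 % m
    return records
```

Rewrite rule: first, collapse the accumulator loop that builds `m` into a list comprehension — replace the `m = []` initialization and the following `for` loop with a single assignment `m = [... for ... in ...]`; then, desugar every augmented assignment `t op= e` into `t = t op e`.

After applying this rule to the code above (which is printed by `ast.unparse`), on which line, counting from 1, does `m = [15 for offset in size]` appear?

5

Transformed code:
def solve(offset):
    size = emit(size[records])
    size = elems // size
    records = records + print(records)
    m = [15 for offset in size]
    handle(32)
    size = size * (2 % m)
    return records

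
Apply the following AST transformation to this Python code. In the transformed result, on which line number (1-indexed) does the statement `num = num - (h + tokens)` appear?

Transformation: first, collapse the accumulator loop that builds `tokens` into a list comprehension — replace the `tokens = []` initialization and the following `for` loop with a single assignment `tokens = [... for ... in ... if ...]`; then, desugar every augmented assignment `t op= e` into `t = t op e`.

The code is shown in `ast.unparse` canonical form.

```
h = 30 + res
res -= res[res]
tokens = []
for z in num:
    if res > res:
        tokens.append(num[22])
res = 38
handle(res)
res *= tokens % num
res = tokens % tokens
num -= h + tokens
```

8

Transformed code:
h = 30 + res
res = res - res[res]
tokens = [num[22] for z in num if res > res]
res = 38
handle(res)
res = res * (tokens % num)
res = tokens % tokens
num = num - (h + tokens)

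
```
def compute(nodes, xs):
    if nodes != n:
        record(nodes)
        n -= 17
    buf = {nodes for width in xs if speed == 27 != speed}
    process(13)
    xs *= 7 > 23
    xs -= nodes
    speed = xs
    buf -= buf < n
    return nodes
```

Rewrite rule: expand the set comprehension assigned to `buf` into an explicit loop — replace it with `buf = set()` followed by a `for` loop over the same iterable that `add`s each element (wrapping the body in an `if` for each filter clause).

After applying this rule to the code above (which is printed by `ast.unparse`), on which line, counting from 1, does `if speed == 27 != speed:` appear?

7

Transformed code:
def compute(nodes, xs):
    if nodes != n:
        record(nodes)
        n -= 17
    buf = set()
    for width in xs:
        if speed == 27 != speed:
            buf.add(nodes)
    process(13)
    xs *= 7 > 23
    xs -= nodes
    speed = xs
    buf -= buf < n
    return nodes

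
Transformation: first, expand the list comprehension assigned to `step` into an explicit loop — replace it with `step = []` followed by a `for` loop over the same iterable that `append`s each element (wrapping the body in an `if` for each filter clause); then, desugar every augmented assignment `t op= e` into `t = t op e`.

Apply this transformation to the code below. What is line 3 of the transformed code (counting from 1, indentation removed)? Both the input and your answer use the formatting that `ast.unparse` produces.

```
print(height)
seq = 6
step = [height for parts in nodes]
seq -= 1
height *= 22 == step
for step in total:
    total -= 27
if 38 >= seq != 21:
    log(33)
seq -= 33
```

Transformed code:
print(height)
seq = 6
step = []
for parts in nodes:
    step.append(height)
seq = seq - 1
height = height * (22 == step)
for step in total:
    total = total - 27
if 38 >= seq != 21:
    log(33)
seq = seq - 33

step = []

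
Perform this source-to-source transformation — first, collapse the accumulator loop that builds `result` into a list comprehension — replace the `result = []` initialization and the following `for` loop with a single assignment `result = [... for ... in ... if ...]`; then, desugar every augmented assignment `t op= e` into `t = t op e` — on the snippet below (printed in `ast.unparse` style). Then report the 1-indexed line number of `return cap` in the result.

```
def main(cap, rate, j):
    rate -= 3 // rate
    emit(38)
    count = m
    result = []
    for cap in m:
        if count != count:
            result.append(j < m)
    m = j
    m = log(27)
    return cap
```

Transformed code:
def main(cap, rate, j):
    rate = rate - 3 // rate
    emit(38)
    count = m
    result = [j < m for cap in m if count != count]
    m = j
    m = log(27)
    return cap

8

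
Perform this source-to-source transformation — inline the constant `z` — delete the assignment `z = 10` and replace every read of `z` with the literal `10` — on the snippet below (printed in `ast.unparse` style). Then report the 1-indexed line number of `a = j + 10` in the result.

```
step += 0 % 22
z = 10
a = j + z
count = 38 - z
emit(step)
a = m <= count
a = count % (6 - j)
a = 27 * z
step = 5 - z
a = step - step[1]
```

2

Transformed code:
step += 0 % 22
a = j + 10
count = 38 - 10
emit(step)
a = m <= count
a = count % (6 - j)
a = 27 * 10
step = 5 - 10
a = step - step[1]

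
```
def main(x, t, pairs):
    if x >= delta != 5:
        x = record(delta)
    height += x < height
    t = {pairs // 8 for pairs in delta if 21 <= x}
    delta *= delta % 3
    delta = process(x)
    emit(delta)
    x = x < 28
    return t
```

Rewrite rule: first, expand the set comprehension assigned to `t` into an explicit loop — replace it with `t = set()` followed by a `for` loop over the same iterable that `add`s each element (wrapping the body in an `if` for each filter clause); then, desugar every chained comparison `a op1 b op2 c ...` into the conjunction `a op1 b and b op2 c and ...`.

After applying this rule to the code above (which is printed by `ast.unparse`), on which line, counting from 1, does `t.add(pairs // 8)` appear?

8

Transformed code:
def main(x, t, pairs):
    if x >= delta and delta != 5:
        x = record(delta)
    height += x < height
    t = set()
    for pairs in delta:
        if 21 <= x:
            t.add(pairs // 8)
    delta *= delta % 3
    delta = process(x)
    emit(delta)
    x = x < 28
    return t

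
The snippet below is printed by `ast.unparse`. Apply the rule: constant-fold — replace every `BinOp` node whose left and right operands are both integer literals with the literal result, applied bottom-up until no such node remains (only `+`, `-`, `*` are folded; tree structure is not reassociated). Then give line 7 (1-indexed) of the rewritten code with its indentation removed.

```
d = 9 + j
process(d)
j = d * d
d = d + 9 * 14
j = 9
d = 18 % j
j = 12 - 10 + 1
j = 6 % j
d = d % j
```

Transformed code:
d = 9 + j
process(d)
j = d * d
d = d + 126
j = 9
d = 18 % j
j = 3
j = 6 % j
d = d % j

j = 3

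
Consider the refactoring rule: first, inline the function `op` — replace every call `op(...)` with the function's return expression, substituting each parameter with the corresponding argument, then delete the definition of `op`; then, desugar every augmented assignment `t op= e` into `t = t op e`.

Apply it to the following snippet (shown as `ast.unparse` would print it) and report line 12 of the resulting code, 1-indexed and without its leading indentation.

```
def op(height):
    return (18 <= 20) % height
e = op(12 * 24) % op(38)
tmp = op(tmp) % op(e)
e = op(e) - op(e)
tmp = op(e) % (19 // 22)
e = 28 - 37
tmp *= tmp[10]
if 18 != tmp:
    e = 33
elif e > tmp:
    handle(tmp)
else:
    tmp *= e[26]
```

tmp = tmp * e[26]

Transformed code:
e = (18 <= 20) % (12 * 24) % ((18 <= 20) % 38)
tmp = (18 <= 20) % tmp % ((18 <= 20) % e)
e = (18 <= 20) % e - (18 <= 20) % e
tmp = (18 <= 20) % e % (19 // 22)
e = 28 - 37
tmp = tmp * tmp[10]
if 18 != tmp:
    e = 33
elif e > tmp:
    handle(tmp)
else:
    tmp = tmp * e[26]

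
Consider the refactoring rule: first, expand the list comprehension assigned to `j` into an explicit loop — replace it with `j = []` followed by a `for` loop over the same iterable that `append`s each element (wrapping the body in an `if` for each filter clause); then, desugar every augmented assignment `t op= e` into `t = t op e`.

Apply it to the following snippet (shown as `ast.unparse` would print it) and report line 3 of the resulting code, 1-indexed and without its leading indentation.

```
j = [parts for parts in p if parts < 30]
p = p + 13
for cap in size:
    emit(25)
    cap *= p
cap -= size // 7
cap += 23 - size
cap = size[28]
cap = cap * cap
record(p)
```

Transformed code:
j = []
for parts in p:
    if parts < 30:
        j.append(parts)
p = p + 13
for cap in size:
    emit(25)
    cap = cap * p
cap = cap - size // 7
cap = cap + (23 - size)
cap = size[28]
cap = cap * cap
record(p)

if parts < 30:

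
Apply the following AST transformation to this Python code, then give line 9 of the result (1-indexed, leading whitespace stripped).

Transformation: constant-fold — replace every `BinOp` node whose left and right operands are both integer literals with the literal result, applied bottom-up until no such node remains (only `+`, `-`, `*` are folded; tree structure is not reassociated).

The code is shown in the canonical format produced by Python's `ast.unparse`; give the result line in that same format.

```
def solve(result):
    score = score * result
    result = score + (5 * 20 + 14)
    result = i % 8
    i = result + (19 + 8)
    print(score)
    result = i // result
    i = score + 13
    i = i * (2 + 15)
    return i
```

i = i * 17

Transformed code:
def solve(result):
    score = score * result
    result = score + 114
    result = i % 8
    i = result + 27
    print(score)
    result = i // result
    i = score + 13
    i = i * 17
    return i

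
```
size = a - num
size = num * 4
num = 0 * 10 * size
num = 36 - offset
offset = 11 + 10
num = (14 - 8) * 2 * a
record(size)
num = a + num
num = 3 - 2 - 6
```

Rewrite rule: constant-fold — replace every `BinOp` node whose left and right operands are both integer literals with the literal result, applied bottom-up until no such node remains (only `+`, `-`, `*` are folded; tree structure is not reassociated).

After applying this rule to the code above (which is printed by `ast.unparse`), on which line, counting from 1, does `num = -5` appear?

9

Transformed code:
size = a - num
size = num * 4
num = 0 * size
num = 36 - offset
offset = 21
num = 12 * a
record(size)
num = a + num
num = -5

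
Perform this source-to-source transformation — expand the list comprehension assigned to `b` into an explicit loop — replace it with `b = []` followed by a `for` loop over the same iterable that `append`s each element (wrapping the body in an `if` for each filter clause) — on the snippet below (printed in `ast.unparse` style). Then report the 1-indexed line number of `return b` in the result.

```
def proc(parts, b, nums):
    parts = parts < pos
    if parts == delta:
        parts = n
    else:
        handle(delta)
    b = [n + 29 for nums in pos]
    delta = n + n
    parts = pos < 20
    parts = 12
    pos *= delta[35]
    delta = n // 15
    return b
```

15

Transformed code:
def proc(parts, b, nums):
    parts = parts < pos
    if parts == delta:
        parts = n
    else:
        handle(delta)
    b = []
    for nums in pos:
        b.append(n + 29)
    delta = n + n
    parts = pos < 20
    parts = 12
    pos *= delta[35]
    delta = n // 15
    return b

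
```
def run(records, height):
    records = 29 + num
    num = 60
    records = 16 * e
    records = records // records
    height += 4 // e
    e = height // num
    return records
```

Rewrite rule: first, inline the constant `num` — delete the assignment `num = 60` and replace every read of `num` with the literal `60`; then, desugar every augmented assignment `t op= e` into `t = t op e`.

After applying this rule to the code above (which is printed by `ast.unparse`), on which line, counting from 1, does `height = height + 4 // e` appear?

Transformed code:
def run(records, height):
    records = 29 + 60
    records = 16 * e
    records = records // records
    height = height + 4 // e
    e = height // 60
    return records

5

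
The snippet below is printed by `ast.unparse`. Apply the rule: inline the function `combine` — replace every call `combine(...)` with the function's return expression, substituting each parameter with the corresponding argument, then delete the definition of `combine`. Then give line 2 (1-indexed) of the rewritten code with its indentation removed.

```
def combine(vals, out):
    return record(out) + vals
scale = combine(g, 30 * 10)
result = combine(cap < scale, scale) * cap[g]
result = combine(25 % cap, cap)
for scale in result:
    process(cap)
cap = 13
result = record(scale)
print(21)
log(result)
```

Transformed code:
scale = record(30 * 10) + g
result = (record(scale) + (cap < scale)) * cap[g]
result = record(cap) + 25 % cap
for scale in result:
    process(cap)
cap = 13
result = record(scale)
print(21)
log(result)

result = (record(scale) + (cap < scale)) * cap[g]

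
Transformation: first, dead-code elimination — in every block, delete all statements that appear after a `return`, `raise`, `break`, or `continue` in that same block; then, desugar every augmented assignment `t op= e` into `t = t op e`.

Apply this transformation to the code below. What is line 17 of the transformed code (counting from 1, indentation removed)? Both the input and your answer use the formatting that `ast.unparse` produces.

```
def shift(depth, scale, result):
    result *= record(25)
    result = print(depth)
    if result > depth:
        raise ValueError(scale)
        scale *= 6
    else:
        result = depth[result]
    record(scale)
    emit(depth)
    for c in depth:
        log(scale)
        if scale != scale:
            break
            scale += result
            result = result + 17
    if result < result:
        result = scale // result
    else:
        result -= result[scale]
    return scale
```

result = result - result[scale]

Transformed code:
def shift(depth, scale, result):
    result = result * record(25)
    result = print(depth)
    if result > depth:
        raise ValueError(scale)
    else:
        result = depth[result]
    record(scale)
    emit(depth)
    for c in depth:
        log(scale)
        if scale != scale:
            break
    if result < result:
        result = scale // result
    else:
        result = result - result[scale]
    return scale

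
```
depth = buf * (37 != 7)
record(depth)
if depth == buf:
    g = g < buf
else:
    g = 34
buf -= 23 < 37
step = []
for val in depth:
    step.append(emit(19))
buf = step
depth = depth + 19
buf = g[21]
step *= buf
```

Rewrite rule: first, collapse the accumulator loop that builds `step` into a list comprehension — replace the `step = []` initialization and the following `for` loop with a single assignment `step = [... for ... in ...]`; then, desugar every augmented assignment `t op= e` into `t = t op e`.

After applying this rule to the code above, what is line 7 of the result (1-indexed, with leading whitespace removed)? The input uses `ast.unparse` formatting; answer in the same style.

buf = buf - (23 < 37)

Transformed code:
depth = buf * (37 != 7)
record(depth)
if depth == buf:
    g = g < buf
else:
    g = 34
buf = buf - (23 < 37)
step = [emit(19) for val in depth]
buf = step
depth = depth + 19
buf = g[21]
step = step * buf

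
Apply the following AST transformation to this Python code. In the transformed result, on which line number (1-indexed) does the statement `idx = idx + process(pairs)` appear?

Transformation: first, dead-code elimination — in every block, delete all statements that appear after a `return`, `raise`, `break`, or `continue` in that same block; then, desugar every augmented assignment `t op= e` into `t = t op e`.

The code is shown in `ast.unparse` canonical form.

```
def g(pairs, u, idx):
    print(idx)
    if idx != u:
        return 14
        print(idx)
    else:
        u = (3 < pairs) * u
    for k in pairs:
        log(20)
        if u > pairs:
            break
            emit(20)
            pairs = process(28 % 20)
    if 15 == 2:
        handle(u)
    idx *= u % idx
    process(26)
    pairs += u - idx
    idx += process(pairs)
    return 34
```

Transformed code:
def g(pairs, u, idx):
    print(idx)
    if idx != u:
        return 14
    else:
        u = (3 < pairs) * u
    for k in pairs:
        log(20)
        if u > pairs:
            break
    if 15 == 2:
        handle(u)
    idx = idx * (u % idx)
    process(26)
    pairs = pairs + (u - idx)
    idx = idx + process(pairs)
    return 34

16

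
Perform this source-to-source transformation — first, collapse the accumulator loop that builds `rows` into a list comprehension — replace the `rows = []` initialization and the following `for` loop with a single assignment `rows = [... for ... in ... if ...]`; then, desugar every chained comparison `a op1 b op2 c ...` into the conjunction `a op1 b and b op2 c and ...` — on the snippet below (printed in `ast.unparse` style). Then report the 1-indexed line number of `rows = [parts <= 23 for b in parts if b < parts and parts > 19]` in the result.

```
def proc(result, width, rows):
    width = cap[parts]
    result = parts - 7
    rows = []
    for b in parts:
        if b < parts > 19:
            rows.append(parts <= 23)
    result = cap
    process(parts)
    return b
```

4

Transformed code:
def proc(result, width, rows):
    width = cap[parts]
    result = parts - 7
    rows = [parts <= 23 for b in parts if b < parts and parts > 19]
    result = cap
    process(parts)
    return b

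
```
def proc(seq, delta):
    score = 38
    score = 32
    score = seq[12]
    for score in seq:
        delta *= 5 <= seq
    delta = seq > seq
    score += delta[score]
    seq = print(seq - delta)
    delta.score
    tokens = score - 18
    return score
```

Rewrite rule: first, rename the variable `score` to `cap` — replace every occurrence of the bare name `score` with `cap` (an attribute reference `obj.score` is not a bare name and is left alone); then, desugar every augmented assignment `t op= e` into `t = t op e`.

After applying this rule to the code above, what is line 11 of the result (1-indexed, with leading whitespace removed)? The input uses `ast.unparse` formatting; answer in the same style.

Transformed code:
def proc(seq, delta):
    cap = 38
    cap = 32
    cap = seq[12]
    for cap in seq:
        delta = delta * (5 <= seq)
    delta = seq > seq
    cap = cap + delta[cap]
    seq = print(seq - delta)
    delta.score
    tokens = cap - 18
    return cap

tokens = cap - 18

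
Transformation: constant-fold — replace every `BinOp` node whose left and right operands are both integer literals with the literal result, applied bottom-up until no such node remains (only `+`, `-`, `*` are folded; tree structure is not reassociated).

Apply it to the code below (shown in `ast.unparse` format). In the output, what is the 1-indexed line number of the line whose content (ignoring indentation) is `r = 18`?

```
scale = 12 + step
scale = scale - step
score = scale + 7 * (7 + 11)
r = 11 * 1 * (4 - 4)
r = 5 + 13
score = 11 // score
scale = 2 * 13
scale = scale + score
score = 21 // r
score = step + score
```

Transformed code:
scale = 12 + step
scale = scale - step
score = scale + 126
r = 0
r = 18
score = 11 // score
scale = 26
scale = scale + score
score = 21 // r
score = step + score

5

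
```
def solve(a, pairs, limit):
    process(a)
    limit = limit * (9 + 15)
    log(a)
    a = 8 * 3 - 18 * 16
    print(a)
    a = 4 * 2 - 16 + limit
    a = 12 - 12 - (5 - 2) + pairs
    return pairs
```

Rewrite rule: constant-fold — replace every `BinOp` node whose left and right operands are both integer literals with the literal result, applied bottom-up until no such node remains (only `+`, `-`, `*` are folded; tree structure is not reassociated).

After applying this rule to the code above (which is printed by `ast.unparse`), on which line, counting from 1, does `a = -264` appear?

Transformed code:
def solve(a, pairs, limit):
    process(a)
    limit = limit * 24
    log(a)
    a = -264
    print(a)
    a = -8 + limit
    a = -3 + pairs
    return pairs

5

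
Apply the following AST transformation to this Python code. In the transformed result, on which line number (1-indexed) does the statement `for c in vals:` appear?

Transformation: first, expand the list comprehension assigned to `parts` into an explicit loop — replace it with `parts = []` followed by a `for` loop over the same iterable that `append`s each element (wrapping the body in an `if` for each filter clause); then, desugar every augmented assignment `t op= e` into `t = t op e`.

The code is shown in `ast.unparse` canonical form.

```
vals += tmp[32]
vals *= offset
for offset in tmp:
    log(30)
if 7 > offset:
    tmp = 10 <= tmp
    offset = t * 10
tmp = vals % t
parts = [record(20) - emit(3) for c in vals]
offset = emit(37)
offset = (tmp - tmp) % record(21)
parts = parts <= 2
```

10

Transformed code:
vals = vals + tmp[32]
vals = vals * offset
for offset in tmp:
    log(30)
if 7 > offset:
    tmp = 10 <= tmp
    offset = t * 10
tmp = vals % t
parts = []
for c in vals:
    parts.append(record(20) - emit(3))
offset = emit(37)
offset = (tmp - tmp) % record(21)
parts = parts <= 2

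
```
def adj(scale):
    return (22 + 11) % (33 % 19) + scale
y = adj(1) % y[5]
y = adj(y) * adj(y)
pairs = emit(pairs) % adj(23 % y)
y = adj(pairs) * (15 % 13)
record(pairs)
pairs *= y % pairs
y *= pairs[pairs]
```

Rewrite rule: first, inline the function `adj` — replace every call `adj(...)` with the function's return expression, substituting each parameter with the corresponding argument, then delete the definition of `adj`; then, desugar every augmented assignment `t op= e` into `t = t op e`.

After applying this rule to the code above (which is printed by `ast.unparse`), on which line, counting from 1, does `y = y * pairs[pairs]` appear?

Transformed code:
y = ((22 + 11) % (33 % 19) + 1) % y[5]
y = ((22 + 11) % (33 % 19) + y) * ((22 + 11) % (33 % 19) + y)
pairs = emit(pairs) % ((22 + 11) % (33 % 19) + 23 % y)
y = ((22 + 11) % (33 % 19) + pairs) * (15 % 13)
record(pairs)
pairs = pairs * (y % pairs)
y = y * pairs[pairs]

7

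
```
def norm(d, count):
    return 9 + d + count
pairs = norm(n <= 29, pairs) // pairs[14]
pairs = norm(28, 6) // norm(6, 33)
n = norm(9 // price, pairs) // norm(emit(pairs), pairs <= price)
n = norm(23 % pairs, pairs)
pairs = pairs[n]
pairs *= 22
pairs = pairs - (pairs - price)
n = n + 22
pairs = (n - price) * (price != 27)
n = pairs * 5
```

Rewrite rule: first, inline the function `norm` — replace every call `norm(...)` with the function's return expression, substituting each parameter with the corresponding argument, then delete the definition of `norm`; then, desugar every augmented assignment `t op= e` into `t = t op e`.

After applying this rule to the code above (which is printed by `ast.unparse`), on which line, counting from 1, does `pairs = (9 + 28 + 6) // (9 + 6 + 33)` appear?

Transformed code:
pairs = (9 + (n <= 29) + pairs) // pairs[14]
pairs = (9 + 28 + 6) // (9 + 6 + 33)
n = (9 + 9 // price + pairs) // (9 + emit(pairs) + (pairs <= price))
n = 9 + 23 % pairs + pairs
pairs = pairs[n]
pairs = pairs * 22
pairs = pairs - (pairs - price)
n = n + 22
pairs = (n - price) * (price != 27)
n = pairs * 5

2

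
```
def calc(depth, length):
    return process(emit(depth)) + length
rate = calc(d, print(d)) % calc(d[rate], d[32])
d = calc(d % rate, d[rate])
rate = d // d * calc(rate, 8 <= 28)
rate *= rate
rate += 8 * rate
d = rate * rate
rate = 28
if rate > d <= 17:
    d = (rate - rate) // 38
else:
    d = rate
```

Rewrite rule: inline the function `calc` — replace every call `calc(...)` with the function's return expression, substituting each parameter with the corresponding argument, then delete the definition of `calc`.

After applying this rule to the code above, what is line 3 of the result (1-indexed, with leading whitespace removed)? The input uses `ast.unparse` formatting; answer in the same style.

rate = d // d * (process(emit(rate)) + (8 <= 28))

Transformed code:
rate = (process(emit(d)) + print(d)) % (process(emit(d[rate])) + d[32])
d = process(emit(d % rate)) + d[rate]
rate = d // d * (process(emit(rate)) + (8 <= 28))
rate *= rate
rate += 8 * rate
d = rate * rate
rate = 28
if rate > d <= 17:
    d = (rate - rate) // 38
else:
    d = rate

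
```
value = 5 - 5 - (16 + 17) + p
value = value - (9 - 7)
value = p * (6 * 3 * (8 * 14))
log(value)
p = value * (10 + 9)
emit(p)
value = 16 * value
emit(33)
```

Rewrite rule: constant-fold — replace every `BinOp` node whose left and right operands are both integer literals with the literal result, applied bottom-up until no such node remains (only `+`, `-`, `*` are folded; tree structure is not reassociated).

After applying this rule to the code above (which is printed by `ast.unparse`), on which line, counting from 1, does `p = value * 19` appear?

Transformed code:
value = -33 + p
value = value - 2
value = p * 2016
log(value)
p = value * 19
emit(p)
value = 16 * value
emit(33)

5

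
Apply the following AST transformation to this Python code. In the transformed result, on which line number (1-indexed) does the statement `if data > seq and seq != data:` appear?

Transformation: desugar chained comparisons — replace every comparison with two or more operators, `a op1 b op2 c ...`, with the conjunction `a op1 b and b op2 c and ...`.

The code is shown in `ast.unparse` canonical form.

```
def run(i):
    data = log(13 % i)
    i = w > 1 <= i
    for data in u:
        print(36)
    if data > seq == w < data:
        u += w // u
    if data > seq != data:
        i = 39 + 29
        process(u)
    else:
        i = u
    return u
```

8

Transformed code:
def run(i):
    data = log(13 % i)
    i = w > 1 and 1 <= i
    for data in u:
        print(36)
    if data > seq and seq == w and (w < data):
        u += w // u
    if data > seq and seq != data:
        i = 39 + 29
        process(u)
    else:
        i = u
    return u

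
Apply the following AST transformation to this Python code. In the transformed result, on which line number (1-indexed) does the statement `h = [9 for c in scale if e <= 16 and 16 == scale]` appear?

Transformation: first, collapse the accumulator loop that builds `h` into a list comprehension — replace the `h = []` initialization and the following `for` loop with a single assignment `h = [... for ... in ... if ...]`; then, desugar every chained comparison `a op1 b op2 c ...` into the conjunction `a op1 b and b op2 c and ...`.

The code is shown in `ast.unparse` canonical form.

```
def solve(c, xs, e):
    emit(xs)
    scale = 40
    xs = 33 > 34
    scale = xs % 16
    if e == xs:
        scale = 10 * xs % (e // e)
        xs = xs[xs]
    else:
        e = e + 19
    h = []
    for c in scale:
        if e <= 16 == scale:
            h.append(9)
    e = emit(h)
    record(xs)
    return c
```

11

Transformed code:
def solve(c, xs, e):
    emit(xs)
    scale = 40
    xs = 33 > 34
    scale = xs % 16
    if e == xs:
        scale = 10 * xs % (e // e)
        xs = xs[xs]
    else:
        e = e + 19
    h = [9 for c in scale if e <= 16 and 16 == scale]
    e = emit(h)
    record(xs)
    return c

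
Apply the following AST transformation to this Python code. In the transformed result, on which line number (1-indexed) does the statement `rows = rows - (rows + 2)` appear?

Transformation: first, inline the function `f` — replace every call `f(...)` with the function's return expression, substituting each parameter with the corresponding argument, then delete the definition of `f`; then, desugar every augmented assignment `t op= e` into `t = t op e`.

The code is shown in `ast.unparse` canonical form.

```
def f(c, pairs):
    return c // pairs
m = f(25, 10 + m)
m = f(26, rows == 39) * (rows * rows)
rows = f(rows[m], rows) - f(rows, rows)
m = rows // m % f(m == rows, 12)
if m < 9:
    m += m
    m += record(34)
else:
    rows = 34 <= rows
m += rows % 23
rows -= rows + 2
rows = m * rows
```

Transformed code:
m = 25 // (10 + m)
m = 26 // (rows == 39) * (rows * rows)
rows = rows[m] // rows - rows // rows
m = rows // m % ((m == rows) // 12)
if m < 9:
    m = m + m
    m = m + record(34)
else:
    rows = 34 <= rows
m = m + rows % 23
rows = rows - (rows + 2)
rows = m * rows

11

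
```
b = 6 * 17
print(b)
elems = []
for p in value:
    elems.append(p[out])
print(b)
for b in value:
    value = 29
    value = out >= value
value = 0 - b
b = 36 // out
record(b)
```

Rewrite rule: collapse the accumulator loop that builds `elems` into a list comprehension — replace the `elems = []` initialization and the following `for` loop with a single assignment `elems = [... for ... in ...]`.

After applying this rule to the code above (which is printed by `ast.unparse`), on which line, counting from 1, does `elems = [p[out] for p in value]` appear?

3

Transformed code:
b = 6 * 17
print(b)
elems = [p[out] for p in value]
print(b)
for b in value:
    value = 29
    value = out >= value
value = 0 - b
b = 36 // out
record(b)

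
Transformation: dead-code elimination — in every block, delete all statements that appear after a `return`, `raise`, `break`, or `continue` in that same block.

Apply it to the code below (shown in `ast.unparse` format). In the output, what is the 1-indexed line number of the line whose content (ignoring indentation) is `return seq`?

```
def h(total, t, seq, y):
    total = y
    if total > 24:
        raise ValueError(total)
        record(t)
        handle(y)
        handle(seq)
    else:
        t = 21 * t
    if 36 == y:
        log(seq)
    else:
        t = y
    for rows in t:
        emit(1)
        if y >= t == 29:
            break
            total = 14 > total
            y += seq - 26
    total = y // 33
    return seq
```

16

Transformed code:
def h(total, t, seq, y):
    total = y
    if total > 24:
        raise ValueError(total)
    else:
        t = 21 * t
    if 36 == y:
        log(seq)
    else:
        t = y
    for rows in t:
        emit(1)
        if y >= t == 29:
            break
    total = y // 33
    return seq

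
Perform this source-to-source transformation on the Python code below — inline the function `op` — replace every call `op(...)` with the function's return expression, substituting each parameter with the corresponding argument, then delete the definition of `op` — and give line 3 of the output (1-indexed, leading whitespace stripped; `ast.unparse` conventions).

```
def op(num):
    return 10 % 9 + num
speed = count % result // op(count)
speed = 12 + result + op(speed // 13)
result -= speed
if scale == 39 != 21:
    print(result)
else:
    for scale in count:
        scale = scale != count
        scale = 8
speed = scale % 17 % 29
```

result -= speed

Transformed code:
speed = count % result // (10 % 9 + count)
speed = 12 + result + (10 % 9 + speed // 13)
result -= speed
if scale == 39 != 21:
    print(result)
else:
    for scale in count:
        scale = scale != count
        scale = 8
speed = scale % 17 % 29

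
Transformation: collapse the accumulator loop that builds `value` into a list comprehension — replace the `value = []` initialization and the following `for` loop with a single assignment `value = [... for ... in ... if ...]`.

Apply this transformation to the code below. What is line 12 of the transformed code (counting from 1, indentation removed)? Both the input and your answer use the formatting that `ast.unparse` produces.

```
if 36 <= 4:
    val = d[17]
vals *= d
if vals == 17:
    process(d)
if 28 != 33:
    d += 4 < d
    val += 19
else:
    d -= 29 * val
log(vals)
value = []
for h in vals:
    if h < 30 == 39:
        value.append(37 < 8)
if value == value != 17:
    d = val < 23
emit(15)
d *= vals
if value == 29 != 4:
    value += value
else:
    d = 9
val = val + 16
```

value = [37 < 8 for h in vals if h < 30 == 39]

Transformed code:
if 36 <= 4:
    val = d[17]
vals *= d
if vals == 17:
    process(d)
if 28 != 33:
    d += 4 < d
    val += 19
else:
    d -= 29 * val
log(vals)
value = [37 < 8 for h in vals if h < 30 == 39]
if value == value != 17:
    d = val < 23
emit(15)
d *= vals
if value == 29 != 4:
    value += value
else:
    d = 9
val = val + 16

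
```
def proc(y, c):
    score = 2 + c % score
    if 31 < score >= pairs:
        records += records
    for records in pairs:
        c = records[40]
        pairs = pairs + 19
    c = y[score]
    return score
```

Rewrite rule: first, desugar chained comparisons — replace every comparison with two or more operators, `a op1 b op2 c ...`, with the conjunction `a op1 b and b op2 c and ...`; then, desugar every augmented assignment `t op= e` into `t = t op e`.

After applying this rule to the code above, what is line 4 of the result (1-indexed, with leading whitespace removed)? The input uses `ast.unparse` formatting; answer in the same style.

records = records + records

Transformed code:
def proc(y, c):
    score = 2 + c % score
    if 31 < score and score >= pairs:
        records = records + records
    for records in pairs:
        c = records[40]
        pairs = pairs + 19
    c = y[score]
    return score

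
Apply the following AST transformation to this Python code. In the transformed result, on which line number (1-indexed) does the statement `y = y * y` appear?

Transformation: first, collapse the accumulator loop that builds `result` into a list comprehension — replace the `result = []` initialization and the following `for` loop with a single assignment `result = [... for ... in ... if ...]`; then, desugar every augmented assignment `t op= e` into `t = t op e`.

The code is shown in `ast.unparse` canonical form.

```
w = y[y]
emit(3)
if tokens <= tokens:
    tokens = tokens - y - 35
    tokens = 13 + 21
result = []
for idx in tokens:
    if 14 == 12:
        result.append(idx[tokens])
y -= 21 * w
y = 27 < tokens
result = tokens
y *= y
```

Transformed code:
w = y[y]
emit(3)
if tokens <= tokens:
    tokens = tokens - y - 35
    tokens = 13 + 21
result = [idx[tokens] for idx in tokens if 14 == 12]
y = y - 21 * w
y = 27 < tokens
result = tokens
y = y * y

10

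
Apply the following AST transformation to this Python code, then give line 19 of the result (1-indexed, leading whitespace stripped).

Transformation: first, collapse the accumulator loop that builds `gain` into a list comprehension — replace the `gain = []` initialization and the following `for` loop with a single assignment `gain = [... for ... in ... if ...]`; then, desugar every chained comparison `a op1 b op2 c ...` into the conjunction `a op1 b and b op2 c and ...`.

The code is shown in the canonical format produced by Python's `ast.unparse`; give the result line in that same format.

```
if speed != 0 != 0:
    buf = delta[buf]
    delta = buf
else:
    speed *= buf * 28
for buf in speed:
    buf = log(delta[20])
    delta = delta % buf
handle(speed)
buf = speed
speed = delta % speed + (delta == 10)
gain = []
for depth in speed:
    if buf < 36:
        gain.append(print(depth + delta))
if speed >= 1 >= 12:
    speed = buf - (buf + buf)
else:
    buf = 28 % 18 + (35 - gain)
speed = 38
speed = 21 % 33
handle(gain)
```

handle(gain)

Transformed code:
if speed != 0 and 0 != 0:
    buf = delta[buf]
    delta = buf
else:
    speed *= buf * 28
for buf in speed:
    buf = log(delta[20])
    delta = delta % buf
handle(speed)
buf = speed
speed = delta % speed + (delta == 10)
gain = [print(depth + delta) for depth in speed if buf < 36]
if speed >= 1 and 1 >= 12:
    speed = buf - (buf + buf)
else:
    buf = 28 % 18 + (35 - gain)
speed = 38
speed = 21 % 33
handle(gain)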